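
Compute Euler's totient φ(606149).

Factor: 606149 = 67 · 83 · 109.
φ(606149) = (67−1) · (83−1) · (109−1) = 66 · 82 · 108 = 584496.

584496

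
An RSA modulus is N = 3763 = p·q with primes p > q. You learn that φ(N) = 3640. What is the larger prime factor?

71

φ(n) = (p−1)(q−1) = n − (p+q) + 1, so p + q = 3763 − 3640 + 1 = 124.
p and q are the roots of t² − 124t + 3763 = 0.
Discriminant: 124² − 4·3763 = 15376 − 15052 = 324; √324 = 18.
q = (124 − 18)/2 = 53, p = (124 + 18)/2 = 71.
Check: 53 · 71 = 3763.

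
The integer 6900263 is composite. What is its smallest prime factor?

67

6900263 is odd.
Digit sum 26, not divisible by 3.
Ends in 3: not divisible by 5.
7: 6900263 = 7·985751 + 6
11: 6900263 = 11·627296 + 7
13: 6900263 = 13·530789 + 6
17: 6900263 = 17·405897 + 14
19: 6900263 = 19·363171 + 14
23: 6900263 = 23·300011 + 10
29: 6900263 = 29·237940 + 3
31: 6900263 = 31·222589 + 4
37: 6900263 = 37·186493 + 22
41: 6900263 = 41·168299 + 4
43: 6900263 = 43·160471 + 10
47: 6900263 = 47·146814 + 5
53: 6900263 = 53·130193 + 34
59: 6900263 = 59·116953 + 36
61: 6900263 = 61·113119 + 4
67: 6900263 = 67·102989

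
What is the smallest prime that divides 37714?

2

37714 is even: 2 divides it.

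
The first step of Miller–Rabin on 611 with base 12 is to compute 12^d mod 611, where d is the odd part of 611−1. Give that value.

611 − 1 = 610 = 2^1 · 305, so d = 305.
12^1 ≡ 12 (mod 611)
12^2 ≡ 12^2 = 144 ≡ 144 (mod 611)
12^4 ≡ 144^2 = 20736 ≡ 573 (mod 611)
12^8 ≡ 573^2 = 328329 ≡ 222 (mod 611)
12^16 ≡ 222^2 = 49284 ≡ 404 (mod 611)
12^32 ≡ 404^2 = 163216 ≡ 79 (mod 611)
12^64 ≡ 79^2 = 6241 ≡ 131 (mod 611)
12^128 ≡ 131^2 = 17161 ≡ 53 (mod 611)
12^256 ≡ 53^2 = 2809 ≡ 365 (mod 611)
305 = 256 + 32 + 16 + 1 in binary powers of 2.
So 12^305 ≡ 365 · 79 · 404 · 12 ≡ 168 (mod 611).
Squaring chain: 168; never reaches −1, so base 12 is a Miller–Rabin witness that 611 is composite.

168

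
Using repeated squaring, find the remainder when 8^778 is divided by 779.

353

8^1 ≡ 8 (mod 779)
8^2 ≡ 8^2 = 64 ≡ 64 (mod 779)
8^4 ≡ 64^2 = 4096 ≡ 201 (mod 779)
8^8 ≡ 201^2 = 40401 ≡ 672 (mod 779)
8^16 ≡ 672^2 = 451584 ≡ 543 (mod 779)
8^32 ≡ 543^2 = 294849 ≡ 387 (mod 779)
8^64 ≡ 387^2 = 149769 ≡ 201 (mod 779)
8^128 ≡ 201^2 = 40401 ≡ 672 (mod 779)
8^256 ≡ 672^2 = 451584 ≡ 543 (mod 779)
8^512 ≡ 543^2 = 294849 ≡ 387 (mod 779)
778 = 512 + 256 + 8 + 2 in binary powers of 2.
So 8^778 ≡ 387 · 543 · 672 · 64 ≡ 353 (mod 779).
Since 353 ≠ 1, base 8 is a Fermat witness: 779 is composite.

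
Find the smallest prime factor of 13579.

37

13579 is odd.
Digit sum 25, not divisible by 3.
Ends in 9: not divisible by 5.
7: 13579 = 7·1939 + 6
11: 13579 = 11·1234 + 5
13: 13579 = 13·1044 + 7
17: 13579 = 17·798 + 13
19: 13579 = 19·714 + 13
23: 13579 = 23·590 + 9
29: 13579 = 29·468 + 7
31: 13579 = 31·438 + 1
37: 13579 = 37·367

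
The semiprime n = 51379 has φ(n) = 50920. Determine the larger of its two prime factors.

φ(n) = (p−1)(q−1) = n − (p+q) + 1, so p + q = 51379 − 50920 + 1 = 460.
p and q are the roots of t² − 460t + 51379 = 0.
Discriminant: 460² − 4·51379 = 211600 − 205516 = 6084; √6084 = 78.
q = (460 − 78)/2 = 191, p = (460 + 78)/2 = 269.
Check: 191 · 269 = 51379.

269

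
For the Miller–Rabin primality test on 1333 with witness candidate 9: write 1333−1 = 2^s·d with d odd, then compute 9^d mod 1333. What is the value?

1225

1333 − 1 = 1332 = 2^2 · 333, so d = 333.
9^1 ≡ 9 (mod 1333)
9^2 ≡ 9^2 = 81 ≡ 81 (mod 1333)
9^4 ≡ 81^2 = 6561 ≡ 1229 (mod 1333)
9^8 ≡ 1229^2 = 1510441 ≡ 152 (mod 1333)
9^16 ≡ 152^2 = 23104 ≡ 443 (mod 1333)
9^32 ≡ 443^2 = 196249 ≡ 298 (mod 1333)
9^64 ≡ 298^2 = 88804 ≡ 826 (mod 1333)
9^128 ≡ 826^2 = 682276 ≡ 1113 (mod 1333)
9^256 ≡ 1113^2 = 1238769 ≡ 412 (mod 1333)
333 = 256 + 64 + 8 + 4 + 1 in binary powers of 2.
So 9^333 ≡ 412 · 826 · 152 · 1229 · 9 ≡ 1225 (mod 1333).
Squaring chain: 1225 → 1000; never reaches −1, so base 9 is a Miller–Rabin witness that 1333 is composite.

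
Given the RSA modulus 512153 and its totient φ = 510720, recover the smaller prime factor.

φ(n) = (p−1)(q−1) = n − (p+q) + 1, so p + q = 512153 − 510720 + 1 = 1434.
p and q are the roots of t² − 1434t + 512153 = 0.
Discriminant: 1434² − 4·512153 = 2056356 − 2048612 = 7744; √7744 = 88.
q = (1434 − 88)/2 = 673, p = (1434 + 88)/2 = 761.
Check: 673 · 761 = 512153.

673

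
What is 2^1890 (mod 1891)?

1768

2^1 ≡ 2 (mod 1891)
2^2 ≡ 2^2 = 4 ≡ 4 (mod 1891)
2^4 ≡ 4^2 = 16 ≡ 16 (mod 1891)
2^8 ≡ 16^2 = 256 ≡ 256 (mod 1891)
2^16 ≡ 256^2 = 65536 ≡ 1242 (mod 1891)
2^32 ≡ 1242^2 = 1542564 ≡ 1399 (mod 1891)
2^64 ≡ 1399^2 = 1957201 ≡ 16 (mod 1891)
2^128 ≡ 16^2 = 256 ≡ 256 (mod 1891)
2^256 ≡ 256^2 = 65536 ≡ 1242 (mod 1891)
2^512 ≡ 1242^2 = 1542564 ≡ 1399 (mod 1891)
2^1024 ≡ 1399^2 = 1957201 ≡ 16 (mod 1891)
1890 = 1024 + 512 + 256 + 64 + 32 + 2 in binary powers of 2.
So 2^1890 ≡ 16 · 1399 · 1242 · 16 · 1399 · 4 ≡ 1768 (mod 1891).
Since 1768 ≠ 1, base 2 is a Fermat witness: 1891 is composite.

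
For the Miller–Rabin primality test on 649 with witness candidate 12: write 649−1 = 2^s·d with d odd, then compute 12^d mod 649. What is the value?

639

649 − 1 = 648 = 2^3 · 81, so d = 81.
12^1 ≡ 12 (mod 649)
12^2 ≡ 12^2 = 144 ≡ 144 (mod 649)
12^4 ≡ 144^2 = 20736 ≡ 617 (mod 649)
12^8 ≡ 617^2 = 380689 ≡ 375 (mod 649)
12^16 ≡ 375^2 = 140625 ≡ 441 (mod 649)
12^32 ≡ 441^2 = 194481 ≡ 430 (mod 649)
12^64 ≡ 430^2 = 184900 ≡ 584 (mod 649)
81 = 64 + 16 + 1 in binary powers of 2.
So 12^81 ≡ 584 · 441 · 12 ≡ 639 (mod 649).
Squaring chain: 639 → 100 → 265; never reaches −1, so base 12 is a Miller–Rabin witness that 649 is composite.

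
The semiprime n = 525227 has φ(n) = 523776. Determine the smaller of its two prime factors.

683

φ(n) = (p−1)(q−1) = n − (p+q) + 1, so p + q = 525227 − 523776 + 1 = 1452.
p and q are the roots of t² − 1452t + 525227 = 0.
Discriminant: 1452² − 4·525227 = 2108304 − 2100908 = 7396; √7396 = 86.
q = (1452 − 86)/2 = 683, p = (1452 + 86)/2 = 769.
Check: 683 · 769 = 525227.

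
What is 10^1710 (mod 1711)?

1115

10^1 ≡ 10 (mod 1711)
10^2 ≡ 10^2 = 100 ≡ 100 (mod 1711)
10^4 ≡ 100^2 = 10000 ≡ 1445 (mod 1711)
10^8 ≡ 1445^2 = 2088025 ≡ 605 (mod 1711)
10^16 ≡ 605^2 = 366025 ≡ 1582 (mod 1711)
10^32 ≡ 1582^2 = 2502724 ≡ 1242 (mod 1711)
10^64 ≡ 1242^2 = 1542564 ≡ 953 (mod 1711)
10^128 ≡ 953^2 = 908209 ≡ 1379 (mod 1711)
10^256 ≡ 1379^2 = 1901641 ≡ 720 (mod 1711)
10^512 ≡ 720^2 = 518400 ≡ 1678 (mod 1711)
10^1024 ≡ 1678^2 = 2815684 ≡ 1089 (mod 1711)
1710 = 1024 + 512 + 128 + 32 + 8 + 4 + 2 in binary powers of 2.
So 10^1710 ≡ 1089 · 1678 · 1379 · 1242 · 605 · 1445 · 100 ≡ 1115 (mod 1711).
Since 1115 ≠ 1, base 10 is a Fermat witness: 1711 is composite.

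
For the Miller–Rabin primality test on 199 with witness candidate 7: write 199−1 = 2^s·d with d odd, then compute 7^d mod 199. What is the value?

1

199 − 1 = 198 = 2^1 · 99, so d = 99.
7^1 ≡ 7 (mod 199)
7^2 ≡ 7^2 = 49 ≡ 49 (mod 199)
7^4 ≡ 49^2 = 2401 ≡ 13 (mod 199)
7^8 ≡ 13^2 = 169 ≡ 169 (mod 199)
7^16 ≡ 169^2 = 28561 ≡ 104 (mod 199)
7^32 ≡ 104^2 = 10816 ≡ 70 (mod 199)
7^64 ≡ 70^2 = 4900 ≡ 124 (mod 199)
99 = 64 + 32 + 2 + 1 in binary powers of 2.
So 7^99 ≡ 124 · 70 · 49 · 7 ≡ 1 (mod 199).
Since 7^d ≡ 1 (mod 199), base 7 does not prove 199 composite.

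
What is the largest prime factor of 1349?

1349 = 19 · 71
71 is prime.
So 1349 = 19 · 71; the largest prime factor is 71.

71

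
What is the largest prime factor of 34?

17

34 = 2 · 17
17 is prime.
So 34 = 2 · 17; the largest prime factor is 17.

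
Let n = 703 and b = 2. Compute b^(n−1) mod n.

2^1 ≡ 2 (mod 703)
2^2 ≡ 2^2 = 4 ≡ 4 (mod 703)
2^4 ≡ 4^2 = 16 ≡ 16 (mod 703)
2^8 ≡ 16^2 = 256 ≡ 256 (mod 703)
2^16 ≡ 256^2 = 65536 ≡ 157 (mod 703)
2^32 ≡ 157^2 = 24649 ≡ 44 (mod 703)
2^64 ≡ 44^2 = 1936 ≡ 530 (mod 703)
2^128 ≡ 530^2 = 280900 ≡ 403 (mod 703)
2^256 ≡ 403^2 = 162409 ≡ 16 (mod 703)
2^512 ≡ 16^2 = 256 ≡ 256 (mod 703)
702 = 512 + 128 + 32 + 16 + 8 + 4 + 2 in binary powers of 2.
So 2^702 ≡ 256 · 403 · 44 · 157 · 256 · 16 · 4 ≡ 628 (mod 703).
Since 628 ≠ 1, base 2 is a Fermat witness: 703 is composite.

628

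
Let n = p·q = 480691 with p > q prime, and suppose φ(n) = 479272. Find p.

φ(n) = (p−1)(q−1) = n − (p+q) + 1, so p + q = 480691 − 479272 + 1 = 1420.
p and q are the roots of t² − 1420t + 480691 = 0.
Discriminant: 1420² − 4·480691 = 2016400 − 1922764 = 93636; √93636 = 306.
q = (1420 − 306)/2 = 557, p = (1420 + 306)/2 = 863.
Check: 557 · 863 = 480691.

863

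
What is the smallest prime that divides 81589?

83

81589 is odd.
Digit sum 31, not divisible by 3.
Ends in 9: not divisible by 5.
7: 81589 = 7·11655 + 4
11: 81589 = 11·7417 + 2
13: 81589 = 13·6276 + 1
17: 81589 = 17·4799 + 6
19: 81589 = 19·4294 + 3
23: 81589 = 23·3547 + 8
29: 81589 = 29·2813 + 12
31: 81589 = 31·2631 + 28
37: 81589 = 37·2205 + 4
41: 81589 = 41·1989 + 40
43: 81589 = 43·1897 + 18
47: 81589 = 47·1735 + 44
53: 81589 = 53·1539 + 22
59: 81589 = 59·1382 + 51
61: 81589 = 61·1337 + 32
67: 81589 = 67·1217 + 50
71: 81589 = 71·1149 + 10
73: 81589 = 73·1117 + 48
79: 81589 = 79·1032 + 61
83: 81589 = 83·983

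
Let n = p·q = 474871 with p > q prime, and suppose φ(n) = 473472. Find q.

577

φ(n) = (p−1)(q−1) = n − (p+q) + 1, so p + q = 474871 − 473472 + 1 = 1400.
p and q are the roots of t² − 1400t + 474871 = 0.
Discriminant: 1400² − 4·474871 = 1960000 − 1899484 = 60516; √60516 = 246.
q = (1400 − 246)/2 = 577, p = (1400 + 246)/2 = 823.
Check: 577 · 823 = 474871.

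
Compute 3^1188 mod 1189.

1147

3^1 ≡ 3 (mod 1189)
3^2 ≡ 3^2 = 9 ≡ 9 (mod 1189)
3^4 ≡ 9^2 = 81 ≡ 81 (mod 1189)
3^8 ≡ 81^2 = 6561 ≡ 616 (mod 1189)
3^16 ≡ 616^2 = 379456 ≡ 165 (mod 1189)
3^32 ≡ 165^2 = 27225 ≡ 1067 (mod 1189)
3^64 ≡ 1067^2 = 1138489 ≡ 616 (mod 1189)
3^128 ≡ 616^2 = 379456 ≡ 165 (mod 1189)
3^256 ≡ 165^2 = 27225 ≡ 1067 (mod 1189)
3^512 ≡ 1067^2 = 1138489 ≡ 616 (mod 1189)
3^1024 ≡ 616^2 = 379456 ≡ 165 (mod 1189)
1188 = 1024 + 128 + 32 + 4 in binary powers of 2.
So 3^1188 ≡ 165 · 165 · 1067 · 81 ≡ 1147 (mod 1189).
Since 1147 ≠ 1, base 3 is a Fermat witness: 1189 is composite.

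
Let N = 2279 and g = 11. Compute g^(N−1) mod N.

11^1 ≡ 11 (mod 2279)
11^2 ≡ 11^2 = 121 ≡ 121 (mod 2279)
11^4 ≡ 121^2 = 14641 ≡ 967 (mod 2279)
11^8 ≡ 967^2 = 935089 ≡ 699 (mod 2279)
11^16 ≡ 699^2 = 488601 ≡ 895 (mod 2279)
11^32 ≡ 895^2 = 801025 ≡ 1096 (mod 2279)
11^64 ≡ 1096^2 = 1201216 ≡ 183 (mod 2279)
11^128 ≡ 183^2 = 33489 ≡ 1583 (mod 2279)
11^256 ≡ 1583^2 = 2505889 ≡ 1268 (mod 2279)
11^512 ≡ 1268^2 = 1607824 ≡ 1129 (mod 2279)
11^1024 ≡ 1129^2 = 1274641 ≡ 680 (mod 2279)
11^2048 ≡ 680^2 = 462400 ≡ 2042 (mod 2279)
2278 = 2048 + 128 + 64 + 32 + 4 + 2 in binary powers of 2.
So 11^2278 ≡ 2042 · 1583 · 183 · 1096 · 967 · 121 ≡ 471 (mod 2279).
Since 471 ≠ 1, base 11 is a Fermat witness: 2279 is composite.

471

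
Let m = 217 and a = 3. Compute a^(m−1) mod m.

3^1 ≡ 3 (mod 217)
3^2 ≡ 3^2 = 9 ≡ 9 (mod 217)
3^4 ≡ 9^2 = 81 ≡ 81 (mod 217)
3^8 ≡ 81^2 = 6561 ≡ 51 (mod 217)
3^16 ≡ 51^2 = 2601 ≡ 214 (mod 217)
3^32 ≡ 214^2 = 45796 ≡ 9 (mod 217)
3^64 ≡ 9^2 = 81 ≡ 81 (mod 217)
3^128 ≡ 81^2 = 6561 ≡ 51 (mod 217)
216 = 128 + 64 + 16 + 8 in binary powers of 2.
So 3^216 ≡ 51 · 81 · 214 · 51 ≡ 78 (mod 217).
Since 78 ≠ 1, base 3 is a Fermat witness: 217 is composite.

78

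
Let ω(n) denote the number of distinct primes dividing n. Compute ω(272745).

5

272745 = 3^2 · 30305
30305 = 5 · 6061
6061 = 11 · 551
551 = 19 · 29
272745 = 3^2 · 5 · 11 · 19 · 29, which has 5 distinct prime factors.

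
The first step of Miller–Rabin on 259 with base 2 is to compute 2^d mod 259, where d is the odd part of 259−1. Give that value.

259 − 1 = 258 = 2^1 · 129, so d = 129.
2^1 ≡ 2 (mod 259)
2^2 ≡ 2^2 = 4 ≡ 4 (mod 259)
2^4 ≡ 4^2 = 16 ≡ 16 (mod 259)
2^8 ≡ 16^2 = 256 ≡ 256 (mod 259)
2^16 ≡ 256^2 = 65536 ≡ 9 (mod 259)
2^32 ≡ 9^2 = 81 ≡ 81 (mod 259)
2^64 ≡ 81^2 = 6561 ≡ 86 (mod 259)
2^128 ≡ 86^2 = 7396 ≡ 144 (mod 259)
129 = 128 + 1 in binary powers of 2.
So 2^129 ≡ 144 · 2 ≡ 29 (mod 259).
Squaring chain: 29; never reaches −1, so base 2 is a Miller–Rabin witness that 259 is composite.

29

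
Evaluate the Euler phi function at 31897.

31540

Factor: 31897 = 167 · 191.
φ(31897) = (167−1) · (191−1) = 166 · 190 = 31540.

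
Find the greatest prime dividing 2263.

73

2263 = 31 · 73
73 is prime.
So 2263 = 31 · 73; the largest prime factor is 73.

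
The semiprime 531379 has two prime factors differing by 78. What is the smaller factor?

691

Since p = q + 78, we have 531379 = q(q + 78), so q² + 78q − 531379 = 0.
Discriminant: 78² + 4·531379 = 6084 + 2125516 = 2131600; √2131600 = 1460.
q = (−78 + 1460)/2 = 691, and p = q + 78 = 769.
Check: 691 · 769 = 531379.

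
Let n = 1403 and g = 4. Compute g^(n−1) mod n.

4^1 ≡ 4 (mod 1403)
4^2 ≡ 4^2 = 16 ≡ 16 (mod 1403)
4^4 ≡ 16^2 = 256 ≡ 256 (mod 1403)
4^8 ≡ 256^2 = 65536 ≡ 998 (mod 1403)
4^16 ≡ 998^2 = 996004 ≡ 1277 (mod 1403)
4^32 ≡ 1277^2 = 1630729 ≡ 443 (mod 1403)
4^64 ≡ 443^2 = 196249 ≡ 1232 (mod 1403)
4^128 ≡ 1232^2 = 1517824 ≡ 1181 (mod 1403)
4^256 ≡ 1181^2 = 1394761 ≡ 179 (mod 1403)
4^512 ≡ 179^2 = 32041 ≡ 1175 (mod 1403)
4^1024 ≡ 1175^2 = 1380625 ≡ 73 (mod 1403)
1402 = 1024 + 256 + 64 + 32 + 16 + 8 + 2 in binary powers of 2.
So 4^1402 ≡ 73 · 179 · 1232 · 443 · 1277 · 998 · 16 ≡ 1001 (mod 1403).
Since 1001 ≠ 1, base 4 is a Fermat witness: 1403 is composite.

1001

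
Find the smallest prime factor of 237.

237 is odd.
Digit sum 12, divisible by 3.

3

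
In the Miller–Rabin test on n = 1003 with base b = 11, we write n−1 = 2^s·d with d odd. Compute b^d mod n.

214

1003 − 1 = 1002 = 2^1 · 501, so d = 501.
11^1 ≡ 11 (mod 1003)
11^2 ≡ 11^2 = 121 ≡ 121 (mod 1003)
11^4 ≡ 121^2 = 14641 ≡ 599 (mod 1003)
11^8 ≡ 599^2 = 358801 ≡ 730 (mod 1003)
11^16 ≡ 730^2 = 532900 ≡ 307 (mod 1003)
11^32 ≡ 307^2 = 94249 ≡ 970 (mod 1003)
11^64 ≡ 970^2 = 940900 ≡ 86 (mod 1003)
11^128 ≡ 86^2 = 7396 ≡ 375 (mod 1003)
11^256 ≡ 375^2 = 140625 ≡ 205 (mod 1003)
501 = 256 + 128 + 64 + 32 + 16 + 4 + 1 in binary powers of 2.
So 11^501 ≡ 205 · 375 · 86 · 970 · 307 · 599 · 11 ≡ 214 (mod 1003).
Squaring chain: 214; never reaches −1, so base 11 is a Miller–Rabin witness that 1003 is composite.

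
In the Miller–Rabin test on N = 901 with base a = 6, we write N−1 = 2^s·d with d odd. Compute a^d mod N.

771

901 − 1 = 900 = 2^2 · 225, so d = 225.
6^1 ≡ 6 (mod 901)
6^2 ≡ 6^2 = 36 ≡ 36 (mod 901)
6^4 ≡ 36^2 = 1296 ≡ 395 (mod 901)
6^8 ≡ 395^2 = 156025 ≡ 152 (mod 901)
6^16 ≡ 152^2 = 23104 ≡ 579 (mod 901)
6^32 ≡ 579^2 = 335241 ≡ 69 (mod 901)
6^64 ≡ 69^2 = 4761 ≡ 256 (mod 901)
6^128 ≡ 256^2 = 65536 ≡ 664 (mod 901)
225 = 128 + 64 + 32 + 1 in binary powers of 2.
So 6^225 ≡ 664 · 256 · 69 · 6 ≡ 771 (mod 901).
Squaring chain: 771 → 682; never reaches −1, so base 6 is a Miller–Rabin witness that 901 is composite.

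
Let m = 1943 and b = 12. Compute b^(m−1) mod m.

12^1 ≡ 12 (mod 1943)
12^2 ≡ 12^2 = 144 ≡ 144 (mod 1943)
12^4 ≡ 144^2 = 20736 ≡ 1306 (mod 1943)
12^8 ≡ 1306^2 = 1705636 ≡ 1625 (mod 1943)
12^16 ≡ 1625^2 = 2640625 ≡ 88 (mod 1943)
12^32 ≡ 88^2 = 7744 ≡ 1915 (mod 1943)
12^64 ≡ 1915^2 = 3667225 ≡ 784 (mod 1943)
12^128 ≡ 784^2 = 614656 ≡ 668 (mod 1943)
12^256 ≡ 668^2 = 446224 ≡ 1277 (mod 1943)
12^512 ≡ 1277^2 = 1630729 ≡ 552 (mod 1943)
12^1024 ≡ 552^2 = 304704 ≡ 1596 (mod 1943)
1942 = 1024 + 512 + 256 + 128 + 16 + 4 + 2 in binary powers of 2.
So 12^1942 ≡ 1596 · 552 · 1277 · 668 · 88 · 1306 · 144 ≡ 927 (mod 1943).
Since 927 ≠ 1, base 12 is a Fermat witness: 1943 is composite.

927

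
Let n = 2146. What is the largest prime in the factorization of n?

2146 = 2 · 1073
1073 = 29 · 37
37 is prime.
So 2146 = 2 · 29 · 37; the largest prime factor is 37.

37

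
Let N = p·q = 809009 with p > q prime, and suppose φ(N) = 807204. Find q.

φ(n) = (p−1)(q−1) = n − (p+q) + 1, so p + q = 809009 − 807204 + 1 = 1806.
p and q are the roots of t² − 1806t + 809009 = 0.
Discriminant: 1806² − 4·809009 = 3261636 − 3236036 = 25600; √25600 = 160.
q = (1806 − 160)/2 = 823, p = (1806 + 160)/2 = 983.
Check: 823 · 983 = 809009.

823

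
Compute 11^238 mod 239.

11^1 ≡ 11 (mod 239)
11^2 ≡ 11^2 = 121 ≡ 121 (mod 239)
11^4 ≡ 121^2 = 14641 ≡ 62 (mod 239)
11^8 ≡ 62^2 = 3844 ≡ 20 (mod 239)
11^16 ≡ 20^2 = 400 ≡ 161 (mod 239)
11^32 ≡ 161^2 = 25921 ≡ 109 (mod 239)
11^64 ≡ 109^2 = 11881 ≡ 170 (mod 239)
11^128 ≡ 170^2 = 28900 ≡ 220 (mod 239)
238 = 128 + 64 + 32 + 8 + 4 + 2 in binary powers of 2.
So 11^238 ≡ 220 · 170 · 109 · 20 · 62 · 121 ≡ 1 (mod 239).
Since the result is 1, base 11 gives no evidence that 239 is composite.

1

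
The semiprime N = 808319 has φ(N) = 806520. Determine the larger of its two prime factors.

941

φ(n) = (p−1)(q−1) = n − (p+q) + 1, so p + q = 808319 − 806520 + 1 = 1800.
p and q are the roots of t² − 1800t + 808319 = 0.
Discriminant: 1800² − 4·808319 = 3240000 − 3233276 = 6724; √6724 = 82.
q = (1800 − 82)/2 = 859, p = (1800 + 82)/2 = 941.
Check: 859 · 941 = 808319.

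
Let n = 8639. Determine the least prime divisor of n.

53

8639 is odd.
Digit sum 26, not divisible by 3.
Ends in 9: not divisible by 5.
7: 8639 = 7·1234 + 1
11: 8639 = 11·785 + 4
13: 8639 = 13·664 + 7
17: 8639 = 17·508 + 3
19: 8639 = 19·454 + 13
23: 8639 = 23·375 + 14
29: 8639 = 29·297 + 26
31: 8639 = 31·278 + 21
37: 8639 = 37·233 + 18
41: 8639 = 41·210 + 29
43: 8639 = 43·200 + 39
47: 8639 = 47·183 + 38
53: 8639 = 53·163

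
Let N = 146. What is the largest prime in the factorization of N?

146 = 2 · 73
73 is prime.
So 146 = 2 · 73; the largest prime factor is 73.

73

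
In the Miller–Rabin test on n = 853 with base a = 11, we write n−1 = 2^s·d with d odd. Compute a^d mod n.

853 − 1 = 852 = 2^2 · 213, so d = 213.
11^1 ≡ 11 (mod 853)
11^2 ≡ 11^2 = 121 ≡ 121 (mod 853)
11^4 ≡ 121^2 = 14641 ≡ 140 (mod 853)
11^8 ≡ 140^2 = 19600 ≡ 834 (mod 853)
11^16 ≡ 834^2 = 695556 ≡ 361 (mod 853)
11^32 ≡ 361^2 = 130321 ≡ 665 (mod 853)
11^64 ≡ 665^2 = 442225 ≡ 371 (mod 853)
11^128 ≡ 371^2 = 137641 ≡ 308 (mod 853)
213 = 128 + 64 + 16 + 4 + 1 in binary powers of 2.
So 11^213 ≡ 308 · 371 · 361 · 140 · 11 ≡ 520 (mod 853).
Squaring chain: 520 → 852; reaches −1, so base 11 does not prove 853 composite.

520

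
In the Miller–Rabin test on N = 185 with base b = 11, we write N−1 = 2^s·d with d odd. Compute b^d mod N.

101

185 − 1 = 184 = 2^3 · 23, so d = 23.
11^1 ≡ 11 (mod 185)
11^2 ≡ 11^2 = 121 ≡ 121 (mod 185)
11^4 ≡ 121^2 = 14641 ≡ 26 (mod 185)
11^8 ≡ 26^2 = 676 ≡ 121 (mod 185)
11^16 ≡ 121^2 = 14641 ≡ 26 (mod 185)
23 = 16 + 4 + 2 + 1 in binary powers of 2.
So 11^23 ≡ 26 · 26 · 121 · 11 ≡ 101 (mod 185).
Squaring chain: 101 → 26 → 121; never reaches −1, so base 11 is a Miller–Rabin witness that 185 is composite.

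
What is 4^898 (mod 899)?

4^1 ≡ 4 (mod 899)
4^2 ≡ 4^2 = 16 ≡ 16 (mod 899)
4^4 ≡ 16^2 = 256 ≡ 256 (mod 899)
4^8 ≡ 256^2 = 65536 ≡ 808 (mod 899)
4^16 ≡ 808^2 = 652864 ≡ 190 (mod 899)
4^32 ≡ 190^2 = 36100 ≡ 140 (mod 899)
4^64 ≡ 140^2 = 19600 ≡ 721 (mod 899)
4^128 ≡ 721^2 = 519841 ≡ 219 (mod 899)
4^256 ≡ 219^2 = 47961 ≡ 314 (mod 899)
4^512 ≡ 314^2 = 98596 ≡ 605 (mod 899)
898 = 512 + 256 + 128 + 2 in binary powers of 2.
So 4^898 ≡ 605 · 314 · 219 · 16 ≡ 219 (mod 899).
Since 219 ≠ 1, base 4 is a Fermat witness: 899 is composite.

219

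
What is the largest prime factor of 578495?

59

578495 = 5 · 115699
115699 = 37 · 3127
3127 = 53 · 59
59 is prime.
So 578495 = 5 · 37 · 53 · 59; the largest prime factor is 59.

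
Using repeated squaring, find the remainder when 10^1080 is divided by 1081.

10^1 ≡ 10 (mod 1081)
10^2 ≡ 10^2 = 100 ≡ 100 (mod 1081)
10^4 ≡ 100^2 = 10000 ≡ 271 (mod 1081)
10^8 ≡ 271^2 = 73441 ≡ 1014 (mod 1081)
10^16 ≡ 1014^2 = 1028196 ≡ 165 (mod 1081)
10^32 ≡ 165^2 = 27225 ≡ 200 (mod 1081)
10^64 ≡ 200^2 = 40000 ≡ 3 (mod 1081)
10^128 ≡ 3^2 = 9 ≡ 9 (mod 1081)
10^256 ≡ 9^2 = 81 ≡ 81 (mod 1081)
10^512 ≡ 81^2 = 6561 ≡ 75 (mod 1081)
10^1024 ≡ 75^2 = 5625 ≡ 220 (mod 1081)
1080 = 1024 + 32 + 16 + 8 in binary powers of 2.
So 10^1080 ≡ 220 · 200 · 165 · 1014 ≡ 813 (mod 1081).
Since 813 ≠ 1, base 10 is a Fermat witness: 1081 is composite.

813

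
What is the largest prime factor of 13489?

47

13489 = 7 · 1927
1927 = 41 · 47
47 is prime.
So 13489 = 7 · 41 · 47; the largest prime factor is 47.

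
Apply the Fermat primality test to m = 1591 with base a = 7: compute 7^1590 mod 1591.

1506

7^1 ≡ 7 (mod 1591)
7^2 ≡ 7^2 = 49 ≡ 49 (mod 1591)
7^4 ≡ 49^2 = 2401 ≡ 810 (mod 1591)
7^8 ≡ 810^2 = 656100 ≡ 608 (mod 1591)
7^16 ≡ 608^2 = 369664 ≡ 552 (mod 1591)
7^32 ≡ 552^2 = 304704 ≡ 823 (mod 1591)
7^64 ≡ 823^2 = 677329 ≡ 1154 (mod 1591)
7^128 ≡ 1154^2 = 1331716 ≡ 49 (mod 1591)
7^256 ≡ 49^2 = 2401 ≡ 810 (mod 1591)
7^512 ≡ 810^2 = 656100 ≡ 608 (mod 1591)
7^1024 ≡ 608^2 = 369664 ≡ 552 (mod 1591)
1590 = 1024 + 512 + 32 + 16 + 4 + 2 in binary powers of 2.
So 7^1590 ≡ 552 · 608 · 823 · 552 · 810 · 49 ≡ 1506 (mod 1591).
Since 1506 ≠ 1, base 7 is a Fermat witness: 1591 is composite.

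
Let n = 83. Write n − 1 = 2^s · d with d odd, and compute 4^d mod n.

1

83 − 1 = 82 = 2^1 · 41, so d = 41.
4^1 ≡ 4 (mod 83)
4^2 ≡ 4^2 = 16 ≡ 16 (mod 83)
4^4 ≡ 16^2 = 256 ≡ 7 (mod 83)
4^8 ≡ 7^2 = 49 ≡ 49 (mod 83)
4^16 ≡ 49^2 = 2401 ≡ 77 (mod 83)
4^32 ≡ 77^2 = 5929 ≡ 36 (mod 83)
41 = 32 + 8 + 1 in binary powers of 2.
So 4^41 ≡ 36 · 49 · 4 ≡ 1 (mod 83).
Since 4^d ≡ 1 (mod 83), base 4 does not prove 83 composite.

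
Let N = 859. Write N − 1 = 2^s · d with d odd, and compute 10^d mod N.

858

859 − 1 = 858 = 2^1 · 429, so d = 429.
10^1 ≡ 10 (mod 859)
10^2 ≡ 10^2 = 100 ≡ 100 (mod 859)
10^4 ≡ 100^2 = 10000 ≡ 551 (mod 859)
10^8 ≡ 551^2 = 303601 ≡ 374 (mod 859)
10^16 ≡ 374^2 = 139876 ≡ 718 (mod 859)
10^32 ≡ 718^2 = 515524 ≡ 124 (mod 859)
10^64 ≡ 124^2 = 15376 ≡ 773 (mod 859)
10^128 ≡ 773^2 = 597529 ≡ 524 (mod 859)
10^256 ≡ 524^2 = 274576 ≡ 555 (mod 859)
429 = 256 + 128 + 32 + 8 + 4 + 1 in binary powers of 2.
So 10^429 ≡ 555 · 524 · 124 · 374 · 551 · 10 ≡ 858 (mod 859).
Since 10^d ≡ 858 (mod 859), base 10 does not prove 859 composite.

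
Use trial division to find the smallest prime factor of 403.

13

403 is odd.
Digit sum 7, not divisible by 3.
Ends in 3: not divisible by 5.
7: 403 = 7·57 + 4
11: 403 = 11·36 + 7
13: 403 = 13·31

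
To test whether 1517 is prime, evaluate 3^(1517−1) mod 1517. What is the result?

81

3^1 ≡ 3 (mod 1517)
3^2 ≡ 3^2 = 9 ≡ 9 (mod 1517)
3^4 ≡ 9^2 = 81 ≡ 81 (mod 1517)
3^8 ≡ 81^2 = 6561 ≡ 493 (mod 1517)
3^16 ≡ 493^2 = 243049 ≡ 329 (mod 1517)
3^32 ≡ 329^2 = 108241 ≡ 534 (mod 1517)
3^64 ≡ 534^2 = 285156 ≡ 1477 (mod 1517)
3^128 ≡ 1477^2 = 2181529 ≡ 83 (mod 1517)
3^256 ≡ 83^2 = 6889 ≡ 821 (mod 1517)
3^512 ≡ 821^2 = 674041 ≡ 493 (mod 1517)
3^1024 ≡ 493^2 = 243049 ≡ 329 (mod 1517)
1516 = 1024 + 256 + 128 + 64 + 32 + 8 + 4 in binary powers of 2.
So 3^1516 ≡ 329 · 821 · 83 · 1477 · 534 · 493 · 81 ≡ 81 (mod 1517).
Since 81 ≠ 1, base 3 is a Fermat witness: 1517 is composite.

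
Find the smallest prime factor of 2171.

13

2171 is odd.
Digit sum 11, not divisible by 3.
Ends in 1: not divisible by 5.
7: 2171 = 7·310 + 1
11: 2171 = 11·197 + 4
13: 2171 = 13·167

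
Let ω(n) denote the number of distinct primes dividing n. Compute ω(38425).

3

38425 = 5^2 · 1537
1537 = 29 · 53
38425 = 5^2 · 29 · 53, which has 3 distinct prime factors.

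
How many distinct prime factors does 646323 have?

5

646323 = 3 · 215441
215441 = 17 · 12673
12673 = 19 · 667
667 = 23 · 29
646323 = 3 · 17 · 19 · 23 · 29, which has 5 distinct prime factors.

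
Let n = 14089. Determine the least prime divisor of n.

14089 is odd.
Digit sum 22, not divisible by 3.
Ends in 9: not divisible by 5.
7: 14089 = 7·2012 + 5
11: 14089 = 11·1280 + 9
13: 14089 = 13·1083 + 10
17: 14089 = 17·828 + 13
19: 14089 = 19·741 + 10
23: 14089 = 23·612 + 13
29: 14089 = 29·485 + 24
31: 14089 = 31·454 + 15
37: 14089 = 37·380 + 29
41: 14089 = 41·343 + 26
43: 14089 = 43·327 + 28
47: 14089 = 47·299 + 36
53: 14089 = 53·265 + 44
59: 14089 = 59·238 + 47
61: 14089 = 61·230 + 59
67: 14089 = 67·210 + 19
71: 14089 = 71·198 + 31
73: 14089 = 73·193

73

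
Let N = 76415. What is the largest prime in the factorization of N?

31

76415 = 5 · 15283
15283 = 17 · 899
899 = 29 · 31
31 is prime.
So 76415 = 5 · 17 · 29 · 31; the largest prime factor is 31.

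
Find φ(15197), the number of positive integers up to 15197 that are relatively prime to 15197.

Factor: 15197 = 7 · 13 · 167.
φ(15197) = (7−1) · (13−1) · (167−1) = 6 · 12 · 166 = 11952.

11952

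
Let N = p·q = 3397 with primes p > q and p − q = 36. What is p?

Since p = q + 36, we have 3397 = q(q + 36), so q² + 36q − 3397 = 0.
Discriminant: 36² + 4·3397 = 1296 + 13588 = 14884; √14884 = 122.
q = (−36 + 122)/2 = 43, and p = q + 36 = 79.
Check: 43 · 79 = 3397.

79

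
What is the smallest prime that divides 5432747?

37

5432747 is odd.
Digit sum 32, not divisible by 3.
Ends in 7: not divisible by 5.
7: 5432747 = 7·776106 + 5
11: 5432747 = 11·493886 + 1
13: 5432747 = 13·417903 + 8
17: 5432747 = 17·319573 + 6
19: 5432747 = 19·285934 + 1
23: 5432747 = 23·236206 + 9
29: 5432747 = 29·187336 + 3
31: 5432747 = 31·175249 + 28
37: 5432747 = 37·146831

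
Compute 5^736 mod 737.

643

5^1 ≡ 5 (mod 737)
5^2 ≡ 5^2 = 25 ≡ 25 (mod 737)
5^4 ≡ 25^2 = 625 ≡ 625 (mod 737)
5^8 ≡ 625^2 = 390625 ≡ 15 (mod 737)
5^16 ≡ 15^2 = 225 ≡ 225 (mod 737)
5^32 ≡ 225^2 = 50625 ≡ 509 (mod 737)
5^64 ≡ 509^2 = 259081 ≡ 394 (mod 737)
5^128 ≡ 394^2 = 155236 ≡ 466 (mod 737)
5^256 ≡ 466^2 = 217156 ≡ 478 (mod 737)
5^512 ≡ 478^2 = 228484 ≡ 14 (mod 737)
736 = 512 + 128 + 64 + 32 in binary powers of 2.
So 5^736 ≡ 14 · 466 · 394 · 509 ≡ 643 (mod 737).
Since 643 ≠ 1, base 5 is a Fermat witness: 737 is composite.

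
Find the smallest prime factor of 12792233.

12792233 is odd.
Digit sum 29, not divisible by 3.
Ends in 3: not divisible by 5.
7: 12792233 = 7·1827461 + 6
11: 12792233 = 11·1162930 + 3
13: 12792233 = 13·984017 + 12
17: 12792233 = 17·752484 + 5
19: 12792233 = 19·673275 + 8
23: 12792233 = 23·556184 + 1
29: 12792233 = 29·441111 + 14
31: 12792233 = 31·412652 + 21
37: 12792233 = 37·345736 + 1
41: 12792233 = 41·312005 + 28
43: 12792233 = 43·297493 + 34
47: 12792233 = 47·272175 + 8
53: 12792233 = 53·241362 + 47
59: 12792233 = 59·216817 + 30
61: 12792233 = 61·209708 + 45
67: 12792233 = 67·190928 + 57
71: 12792233 = 71·180172 + 21
73: 12792233 = 73·175236 + 5
79: 12792233 = 79·161927

79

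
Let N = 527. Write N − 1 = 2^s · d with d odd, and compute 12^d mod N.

527 − 1 = 526 = 2^1 · 263, so d = 263.
12^1 ≡ 12 (mod 527)
12^2 ≡ 12^2 = 144 ≡ 144 (mod 527)
12^4 ≡ 144^2 = 20736 ≡ 183 (mod 527)
12^8 ≡ 183^2 = 33489 ≡ 288 (mod 527)
12^16 ≡ 288^2 = 82944 ≡ 205 (mod 527)
12^32 ≡ 205^2 = 42025 ≡ 392 (mod 527)
12^64 ≡ 392^2 = 153664 ≡ 307 (mod 527)
12^128 ≡ 307^2 = 94249 ≡ 443 (mod 527)
12^256 ≡ 443^2 = 196249 ≡ 205 (mod 527)
263 = 256 + 4 + 2 + 1 in binary powers of 2.
So 12^263 ≡ 205 · 183 · 144 · 12 ≡ 177 (mod 527).
Squaring chain: 177; never reaches −1, so base 12 is a Miller–Rabin witness that 527 is composite.

177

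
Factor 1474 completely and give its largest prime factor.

1474 = 2 · 737
737 = 11 · 67
67 is prime.
So 1474 = 2 · 11 · 67; the largest prime factor is 67.

67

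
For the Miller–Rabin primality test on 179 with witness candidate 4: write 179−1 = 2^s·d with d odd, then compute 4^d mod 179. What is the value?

179 − 1 = 178 = 2^1 · 89, so d = 89.
4^1 ≡ 4 (mod 179)
4^2 ≡ 4^2 = 16 ≡ 16 (mod 179)
4^4 ≡ 16^2 = 256 ≡ 77 (mod 179)
4^8 ≡ 77^2 = 5929 ≡ 22 (mod 179)
4^16 ≡ 22^2 = 484 ≡ 126 (mod 179)
4^32 ≡ 126^2 = 15876 ≡ 124 (mod 179)
4^64 ≡ 124^2 = 15376 ≡ 161 (mod 179)
89 = 64 + 16 + 8 + 1 in binary powers of 2.
So 4^89 ≡ 161 · 126 · 22 · 4 ≡ 1 (mod 179).
Since 4^d ≡ 1 (mod 179), base 4 does not prove 179 composite.

1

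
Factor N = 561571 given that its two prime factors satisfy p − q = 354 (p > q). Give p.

947

Since p = q + 354, we have 561571 = q(q + 354), so q² + 354q − 561571 = 0.
Discriminant: 354² + 4·561571 = 125316 + 2246284 = 2371600; √2371600 = 1540.
q = (−354 + 1540)/2 = 593, and p = q + 354 = 947.
Check: 593 · 947 = 561571.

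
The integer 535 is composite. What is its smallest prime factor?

5

535 is odd.
Digit sum 13, not divisible by 3.
Ends in 5: divisible by 5.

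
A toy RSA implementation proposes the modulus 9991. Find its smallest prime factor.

9991 is odd.
Digit sum 28, not divisible by 3.
Ends in 1: not divisible by 5.
7: 9991 = 7·1427 + 2
11: 9991 = 11·908 + 3
13: 9991 = 13·768 + 7
17: 9991 = 17·587 + 12
19: 9991 = 19·525 + 16
23: 9991 = 23·434 + 9
29: 9991 = 29·344 + 15
31: 9991 = 31·322 + 9
37: 9991 = 37·270 + 1
41: 9991 = 41·243 + 28
43: 9991 = 43·232 + 15
47: 9991 = 47·212 + 27
53: 9991 = 53·188 + 27
59: 9991 = 59·169 + 20
61: 9991 = 61·163 + 48
67: 9991 = 67·149 + 8
71: 9991 = 71·140 + 51
73: 9991 = 73·136 + 63
79: 9991 = 79·126 + 37
83: 9991 = 83·120 + 31
89: 9991 = 89·112 + 23
97: 9991 = 97·103

97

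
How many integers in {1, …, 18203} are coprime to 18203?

17928

Factor: 18203 = 109 · 167.
φ(18203) = (109−1) · (167−1) = 108 · 166 = 17928.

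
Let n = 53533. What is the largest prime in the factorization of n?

53533 = 17 · 3149
3149 = 47 · 67
67 is prime.
So 53533 = 17 · 47 · 67; the largest prime factor is 67.

67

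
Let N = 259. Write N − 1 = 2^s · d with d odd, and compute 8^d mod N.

259 − 1 = 258 = 2^1 · 129, so d = 129.
8^1 ≡ 8 (mod 259)
8^2 ≡ 8^2 = 64 ≡ 64 (mod 259)
8^4 ≡ 64^2 = 4096 ≡ 211 (mod 259)
8^8 ≡ 211^2 = 44521 ≡ 232 (mod 259)
8^16 ≡ 232^2 = 53824 ≡ 211 (mod 259)
8^32 ≡ 211^2 = 44521 ≡ 232 (mod 259)
8^64 ≡ 232^2 = 53824 ≡ 211 (mod 259)
8^128 ≡ 211^2 = 44521 ≡ 232 (mod 259)
129 = 128 + 1 in binary powers of 2.
So 8^129 ≡ 232 · 8 ≡ 43 (mod 259).
Squaring chain: 43; never reaches −1, so base 8 is a Miller–Rabin witness that 259 is composite.

43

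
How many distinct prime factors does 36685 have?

36685 = 5 · 7337
7337 = 11 · 667
667 = 23 · 29
36685 = 5 · 11 · 23 · 29, which has 4 distinct prime factors.

4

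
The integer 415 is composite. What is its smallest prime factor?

5

415 is odd.
Digit sum 10, not divisible by 3.
Ends in 5: divisible by 5.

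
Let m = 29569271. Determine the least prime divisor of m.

89

29569271 is odd.
Digit sum 41, not divisible by 3.
Ends in 1: not divisible by 5.
7: 29569271 = 7·4224181 + 4
11: 29569271 = 11·2688115 + 6
13: 29569271 = 13·2274559 + 4
17: 29569271 = 17·1739368 + 15
19: 29569271 = 19·1556277 + 8
23: 29569271 = 23·1285620 + 11
29: 29569271 = 29·1019630 + 1
31: 29569271 = 31·953847 + 14
37: 29569271 = 37·799169 + 18
41: 29569271 = 41·721201 + 30
43: 29569271 = 43·687657 + 20
47: 29569271 = 47·629133 + 20
53: 29569271 = 53·557910 + 41
59: 29569271 = 59·501174 + 5
61: 29569271 = 61·484742 + 9
67: 29569271 = 67·441332 + 27
71: 29569271 = 71·416468 + 43
73: 29569271 = 73·405058 + 37
79: 29569271 = 79·374294 + 45
83: 29569271 = 83·356256 + 23
89: 29569271 = 89·332239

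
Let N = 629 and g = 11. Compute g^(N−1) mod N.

174

11^1 ≡ 11 (mod 629)
11^2 ≡ 11^2 = 121 ≡ 121 (mod 629)
11^4 ≡ 121^2 = 14641 ≡ 174 (mod 629)
11^8 ≡ 174^2 = 30276 ≡ 84 (mod 629)
11^16 ≡ 84^2 = 7056 ≡ 137 (mod 629)
11^32 ≡ 137^2 = 18769 ≡ 528 (mod 629)
11^64 ≡ 528^2 = 278784 ≡ 137 (mod 629)
11^128 ≡ 137^2 = 18769 ≡ 528 (mod 629)
11^256 ≡ 528^2 = 278784 ≡ 137 (mod 629)
11^512 ≡ 137^2 = 18769 ≡ 528 (mod 629)
628 = 512 + 64 + 32 + 16 + 4 in binary powers of 2.
So 11^628 ≡ 528 · 137 · 528 · 137 · 174 ≡ 174 (mod 629).
Since 174 ≠ 1, base 11 is a Fermat witness: 629 is composite.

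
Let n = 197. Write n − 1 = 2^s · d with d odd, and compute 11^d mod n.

197 − 1 = 196 = 2^2 · 49, so d = 49.
11^1 ≡ 11 (mod 197)
11^2 ≡ 11^2 = 121 ≡ 121 (mod 197)
11^4 ≡ 121^2 = 14641 ≡ 63 (mod 197)
11^8 ≡ 63^2 = 3969 ≡ 29 (mod 197)
11^16 ≡ 29^2 = 841 ≡ 53 (mod 197)
11^32 ≡ 53^2 = 2809 ≡ 51 (mod 197)
49 = 32 + 16 + 1 in binary powers of 2.
So 11^49 ≡ 51 · 53 · 11 ≡ 183 (mod 197).
Squaring chain: 183 → 196; reaches −1, so base 11 does not prove 197 composite.

183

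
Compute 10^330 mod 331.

1

10^1 ≡ 10 (mod 331)
10^2 ≡ 10^2 = 100 ≡ 100 (mod 331)
10^4 ≡ 100^2 = 10000 ≡ 70 (mod 331)
10^8 ≡ 70^2 = 4900 ≡ 266 (mod 331)
10^16 ≡ 266^2 = 70756 ≡ 253 (mod 331)
10^32 ≡ 253^2 = 64009 ≡ 126 (mod 331)
10^64 ≡ 126^2 = 15876 ≡ 319 (mod 331)
10^128 ≡ 319^2 = 101761 ≡ 144 (mod 331)
10^256 ≡ 144^2 = 20736 ≡ 214 (mod 331)
330 = 256 + 64 + 8 + 2 in binary powers of 2.
So 10^330 ≡ 214 · 319 · 266 · 100 ≡ 1 (mod 331).
Since the result is 1, base 10 gives no evidence that 331 is composite.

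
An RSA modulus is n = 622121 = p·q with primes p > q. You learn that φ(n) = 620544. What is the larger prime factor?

809

φ(n) = (p−1)(q−1) = n − (p+q) + 1, so p + q = 622121 − 620544 + 1 = 1578.
p and q are the roots of t² − 1578t + 622121 = 0.
Discriminant: 1578² − 4·622121 = 2490084 − 2488484 = 1600; √1600 = 40.
q = (1578 − 40)/2 = 769, p = (1578 + 40)/2 = 809.
Check: 769 · 809 = 622121.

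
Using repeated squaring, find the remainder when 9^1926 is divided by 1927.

9^1 ≡ 9 (mod 1927)
9^2 ≡ 9^2 = 81 ≡ 81 (mod 1927)
9^4 ≡ 81^2 = 6561 ≡ 780 (mod 1927)
9^8 ≡ 780^2 = 608400 ≡ 1395 (mod 1927)
9^16 ≡ 1395^2 = 1946025 ≡ 1682 (mod 1927)
9^32 ≡ 1682^2 = 2829124 ≡ 288 (mod 1927)
9^64 ≡ 288^2 = 82944 ≡ 83 (mod 1927)
9^128 ≡ 83^2 = 6889 ≡ 1108 (mod 1927)
9^256 ≡ 1108^2 = 1227664 ≡ 165 (mod 1927)
9^512 ≡ 165^2 = 27225 ≡ 247 (mod 1927)
9^1024 ≡ 247^2 = 61009 ≡ 1272 (mod 1927)
1926 = 1024 + 512 + 256 + 128 + 4 + 2 in binary powers of 2.
So 9^1926 ≡ 1272 · 247 · 165 · 1108 · 780 · 81 ≡ 286 (mod 1927).
Since 286 ≠ 1, base 9 is a Fermat witness: 1927 is composite.

286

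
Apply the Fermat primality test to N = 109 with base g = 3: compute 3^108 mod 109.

3^1 ≡ 3 (mod 109)
3^2 ≡ 3^2 = 9 ≡ 9 (mod 109)
3^4 ≡ 9^2 = 81 ≡ 81 (mod 109)
3^8 ≡ 81^2 = 6561 ≡ 21 (mod 109)
3^16 ≡ 21^2 = 441 ≡ 5 (mod 109)
3^32 ≡ 5^2 = 25 ≡ 25 (mod 109)
3^64 ≡ 25^2 = 625 ≡ 80 (mod 109)
108 = 64 + 32 + 8 + 4 in binary powers of 2.
So 3^108 ≡ 80 · 25 · 21 · 81 ≡ 1 (mod 109).
Since the result is 1, base 3 gives no evidence that 109 is composite.

1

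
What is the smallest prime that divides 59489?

19

59489 is odd.
Digit sum 35, not divisible by 3.
Ends in 9: not divisible by 5.
7: 59489 = 7·8498 + 3
11: 59489 = 11·5408 + 1
13: 59489 = 13·4576 + 1
17: 59489 = 17·3499 + 6
19: 59489 = 19·3131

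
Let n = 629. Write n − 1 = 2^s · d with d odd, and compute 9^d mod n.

629 − 1 = 628 = 2^2 · 157, so d = 157.
9^1 ≡ 9 (mod 629)
9^2 ≡ 9^2 = 81 ≡ 81 (mod 629)
9^4 ≡ 81^2 = 6561 ≡ 271 (mod 629)
9^8 ≡ 271^2 = 73441 ≡ 477 (mod 629)
9^16 ≡ 477^2 = 227529 ≡ 460 (mod 629)
9^32 ≡ 460^2 = 211600 ≡ 256 (mod 629)
9^64 ≡ 256^2 = 65536 ≡ 120 (mod 629)
9^128 ≡ 120^2 = 14400 ≡ 562 (mod 629)
157 = 128 + 16 + 8 + 4 + 1 in binary powers of 2.
So 9^157 ≡ 562 · 460 · 477 · 271 · 9 ≡ 382 (mod 629).
Squaring chain: 382 → 625; never reaches −1, so base 9 is a Miller–Rabin witness that 629 is composite.

382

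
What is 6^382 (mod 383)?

1

6^1 ≡ 6 (mod 383)
6^2 ≡ 6^2 = 36 ≡ 36 (mod 383)
6^4 ≡ 36^2 = 1296 ≡ 147 (mod 383)
6^8 ≡ 147^2 = 21609 ≡ 161 (mod 383)
6^16 ≡ 161^2 = 25921 ≡ 260 (mod 383)
6^32 ≡ 260^2 = 67600 ≡ 192 (mod 383)
6^64 ≡ 192^2 = 36864 ≡ 96 (mod 383)
6^128 ≡ 96^2 = 9216 ≡ 24 (mod 383)
6^256 ≡ 24^2 = 576 ≡ 193 (mod 383)
382 = 256 + 64 + 32 + 16 + 8 + 4 + 2 in binary powers of 2.
So 6^382 ≡ 193 · 96 · 192 · 260 · 161 · 147 · 36 ≡ 1 (mod 383).
Since the result is 1, base 6 gives no evidence that 383 is composite.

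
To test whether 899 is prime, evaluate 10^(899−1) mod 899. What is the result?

71

10^1 ≡ 10 (mod 899)
10^2 ≡ 10^2 = 100 ≡ 100 (mod 899)
10^4 ≡ 100^2 = 10000 ≡ 111 (mod 899)
10^8 ≡ 111^2 = 12321 ≡ 634 (mod 899)
10^16 ≡ 634^2 = 401956 ≡ 103 (mod 899)
10^32 ≡ 103^2 = 10609 ≡ 720 (mod 899)
10^64 ≡ 720^2 = 518400 ≡ 576 (mod 899)
10^128 ≡ 576^2 = 331776 ≡ 45 (mod 899)
10^256 ≡ 45^2 = 2025 ≡ 227 (mod 899)
10^512 ≡ 227^2 = 51529 ≡ 286 (mod 899)
898 = 512 + 256 + 128 + 2 in binary powers of 2.
So 10^898 ≡ 286 · 227 · 45 · 100 ≡ 71 (mod 899).
Since 71 ≠ 1, base 10 is a Fermat witness: 899 is composite.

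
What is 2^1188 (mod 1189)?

2^1 ≡ 2 (mod 1189)
2^2 ≡ 2^2 = 4 ≡ 4 (mod 1189)
2^4 ≡ 4^2 = 16 ≡ 16 (mod 1189)
2^8 ≡ 16^2 = 256 ≡ 256 (mod 1189)
2^16 ≡ 256^2 = 65536 ≡ 141 (mod 1189)
2^32 ≡ 141^2 = 19881 ≡ 857 (mod 1189)
2^64 ≡ 857^2 = 734449 ≡ 836 (mod 1189)
2^128 ≡ 836^2 = 698896 ≡ 953 (mod 1189)
2^256 ≡ 953^2 = 908209 ≡ 1002 (mod 1189)
2^512 ≡ 1002^2 = 1004004 ≡ 488 (mod 1189)
2^1024 ≡ 488^2 = 238144 ≡ 344 (mod 1189)
1188 = 1024 + 128 + 32 + 4 in binary powers of 2.
So 2^1188 ≡ 344 · 953 · 857 · 16 ≡ 297 (mod 1189).
Since 297 ≠ 1, base 2 is a Fermat witness: 1189 is composite.

297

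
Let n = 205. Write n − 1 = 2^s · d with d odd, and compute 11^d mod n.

205 − 1 = 204 = 2^2 · 51, so d = 51.
11^1 ≡ 11 (mod 205)
11^2 ≡ 11^2 = 121 ≡ 121 (mod 205)
11^4 ≡ 121^2 = 14641 ≡ 86 (mod 205)
11^8 ≡ 86^2 = 7396 ≡ 16 (mod 205)
11^16 ≡ 16^2 = 256 ≡ 51 (mod 205)
11^32 ≡ 51^2 = 2601 ≡ 141 (mod 205)
51 = 32 + 16 + 2 + 1 in binary powers of 2.
So 11^51 ≡ 141 · 51 · 121 · 11 ≡ 181 (mod 205).
Squaring chain: 181 → 166; never reaches −1, so base 11 is a Miller–Rabin witness that 205 is composite.

181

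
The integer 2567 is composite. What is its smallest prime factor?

17

2567 is odd.
Digit sum 20, not divisible by 3.
Ends in 7: not divisible by 5.
7: 2567 = 7·366 + 5
11: 2567 = 11·233 + 4
13: 2567 = 13·197 + 6
17: 2567 = 17·151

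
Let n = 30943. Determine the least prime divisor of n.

30943 is odd.
Digit sum 19, not divisible by 3.
Ends in 3: not divisible by 5.
7: 30943 = 7·4420 + 3
11: 30943 = 11·2813

11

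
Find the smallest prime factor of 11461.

73

11461 is odd.
Digit sum 13, not divisible by 3.
Ends in 1: not divisible by 5.
7: 11461 = 7·1637 + 2
11: 11461 = 11·1041 + 10
13: 11461 = 13·881 + 8
17: 11461 = 17·674 + 3
19: 11461 = 19·603 + 4
23: 11461 = 23·498 + 7
29: 11461 = 29·395 + 6
31: 11461 = 31·369 + 22
37: 11461 = 37·309 + 28
41: 11461 = 41·279 + 22
43: 11461 = 43·266 + 23
47: 11461 = 47·243 + 40
53: 11461 = 53·216 + 13
59: 11461 = 59·194 + 15
61: 11461 = 61·187 + 54
67: 11461 = 67·171 + 4
71: 11461 = 71·161 + 30
73: 11461 = 73·157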